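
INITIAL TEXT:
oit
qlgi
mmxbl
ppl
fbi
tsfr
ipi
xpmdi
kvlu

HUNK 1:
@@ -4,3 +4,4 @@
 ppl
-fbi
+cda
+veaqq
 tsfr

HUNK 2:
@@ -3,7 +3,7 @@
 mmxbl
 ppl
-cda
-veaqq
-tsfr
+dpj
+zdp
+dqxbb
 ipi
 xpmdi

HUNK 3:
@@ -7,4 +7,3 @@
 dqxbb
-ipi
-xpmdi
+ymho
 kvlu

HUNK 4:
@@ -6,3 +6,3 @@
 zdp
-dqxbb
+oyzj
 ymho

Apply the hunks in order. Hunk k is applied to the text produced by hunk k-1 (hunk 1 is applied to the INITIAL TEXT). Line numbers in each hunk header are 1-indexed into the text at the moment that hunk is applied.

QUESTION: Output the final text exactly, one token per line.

Answer: oit
qlgi
mmxbl
ppl
dpj
zdp
oyzj
ymho
kvlu

Derivation:
Hunk 1: at line 4 remove [fbi] add [cda,veaqq] -> 10 lines: oit qlgi mmxbl ppl cda veaqq tsfr ipi xpmdi kvlu
Hunk 2: at line 3 remove [cda,veaqq,tsfr] add [dpj,zdp,dqxbb] -> 10 lines: oit qlgi mmxbl ppl dpj zdp dqxbb ipi xpmdi kvlu
Hunk 3: at line 7 remove [ipi,xpmdi] add [ymho] -> 9 lines: oit qlgi mmxbl ppl dpj zdp dqxbb ymho kvlu
Hunk 4: at line 6 remove [dqxbb] add [oyzj] -> 9 lines: oit qlgi mmxbl ppl dpj zdp oyzj ymho kvlu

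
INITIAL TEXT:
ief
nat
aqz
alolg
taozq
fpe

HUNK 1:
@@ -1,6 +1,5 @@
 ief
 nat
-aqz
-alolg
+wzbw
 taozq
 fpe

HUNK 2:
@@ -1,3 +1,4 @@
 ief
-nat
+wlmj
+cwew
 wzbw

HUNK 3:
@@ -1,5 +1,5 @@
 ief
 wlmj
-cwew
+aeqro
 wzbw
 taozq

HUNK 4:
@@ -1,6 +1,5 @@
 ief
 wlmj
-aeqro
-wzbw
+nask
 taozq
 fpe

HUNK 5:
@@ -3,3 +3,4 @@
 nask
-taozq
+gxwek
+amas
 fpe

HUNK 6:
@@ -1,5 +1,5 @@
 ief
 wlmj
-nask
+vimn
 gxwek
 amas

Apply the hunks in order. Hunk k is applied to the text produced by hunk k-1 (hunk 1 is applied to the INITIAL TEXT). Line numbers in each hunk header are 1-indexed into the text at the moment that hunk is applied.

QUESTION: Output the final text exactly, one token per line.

Answer: ief
wlmj
vimn
gxwek
amas
fpe

Derivation:
Hunk 1: at line 1 remove [aqz,alolg] add [wzbw] -> 5 lines: ief nat wzbw taozq fpe
Hunk 2: at line 1 remove [nat] add [wlmj,cwew] -> 6 lines: ief wlmj cwew wzbw taozq fpe
Hunk 3: at line 1 remove [cwew] add [aeqro] -> 6 lines: ief wlmj aeqro wzbw taozq fpe
Hunk 4: at line 1 remove [aeqro,wzbw] add [nask] -> 5 lines: ief wlmj nask taozq fpe
Hunk 5: at line 3 remove [taozq] add [gxwek,amas] -> 6 lines: ief wlmj nask gxwek amas fpe
Hunk 6: at line 1 remove [nask] add [vimn] -> 6 lines: ief wlmj vimn gxwek amas fpe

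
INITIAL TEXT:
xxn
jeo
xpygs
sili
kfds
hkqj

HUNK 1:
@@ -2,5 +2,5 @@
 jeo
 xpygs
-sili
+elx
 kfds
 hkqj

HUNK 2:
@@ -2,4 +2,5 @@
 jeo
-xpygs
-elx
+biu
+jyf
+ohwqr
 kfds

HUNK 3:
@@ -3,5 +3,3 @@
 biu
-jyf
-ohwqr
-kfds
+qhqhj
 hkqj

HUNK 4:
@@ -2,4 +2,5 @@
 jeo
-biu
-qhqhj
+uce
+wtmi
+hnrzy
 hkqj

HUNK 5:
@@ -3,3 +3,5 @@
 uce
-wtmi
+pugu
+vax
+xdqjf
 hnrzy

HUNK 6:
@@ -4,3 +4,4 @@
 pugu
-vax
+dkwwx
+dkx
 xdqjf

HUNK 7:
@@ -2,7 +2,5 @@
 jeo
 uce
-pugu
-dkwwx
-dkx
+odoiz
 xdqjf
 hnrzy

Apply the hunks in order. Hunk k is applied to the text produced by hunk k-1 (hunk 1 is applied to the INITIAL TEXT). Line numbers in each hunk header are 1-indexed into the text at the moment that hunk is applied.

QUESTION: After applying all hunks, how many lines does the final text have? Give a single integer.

Answer: 7

Derivation:
Hunk 1: at line 2 remove [sili] add [elx] -> 6 lines: xxn jeo xpygs elx kfds hkqj
Hunk 2: at line 2 remove [xpygs,elx] add [biu,jyf,ohwqr] -> 7 lines: xxn jeo biu jyf ohwqr kfds hkqj
Hunk 3: at line 3 remove [jyf,ohwqr,kfds] add [qhqhj] -> 5 lines: xxn jeo biu qhqhj hkqj
Hunk 4: at line 2 remove [biu,qhqhj] add [uce,wtmi,hnrzy] -> 6 lines: xxn jeo uce wtmi hnrzy hkqj
Hunk 5: at line 3 remove [wtmi] add [pugu,vax,xdqjf] -> 8 lines: xxn jeo uce pugu vax xdqjf hnrzy hkqj
Hunk 6: at line 4 remove [vax] add [dkwwx,dkx] -> 9 lines: xxn jeo uce pugu dkwwx dkx xdqjf hnrzy hkqj
Hunk 7: at line 2 remove [pugu,dkwwx,dkx] add [odoiz] -> 7 lines: xxn jeo uce odoiz xdqjf hnrzy hkqj
Final line count: 7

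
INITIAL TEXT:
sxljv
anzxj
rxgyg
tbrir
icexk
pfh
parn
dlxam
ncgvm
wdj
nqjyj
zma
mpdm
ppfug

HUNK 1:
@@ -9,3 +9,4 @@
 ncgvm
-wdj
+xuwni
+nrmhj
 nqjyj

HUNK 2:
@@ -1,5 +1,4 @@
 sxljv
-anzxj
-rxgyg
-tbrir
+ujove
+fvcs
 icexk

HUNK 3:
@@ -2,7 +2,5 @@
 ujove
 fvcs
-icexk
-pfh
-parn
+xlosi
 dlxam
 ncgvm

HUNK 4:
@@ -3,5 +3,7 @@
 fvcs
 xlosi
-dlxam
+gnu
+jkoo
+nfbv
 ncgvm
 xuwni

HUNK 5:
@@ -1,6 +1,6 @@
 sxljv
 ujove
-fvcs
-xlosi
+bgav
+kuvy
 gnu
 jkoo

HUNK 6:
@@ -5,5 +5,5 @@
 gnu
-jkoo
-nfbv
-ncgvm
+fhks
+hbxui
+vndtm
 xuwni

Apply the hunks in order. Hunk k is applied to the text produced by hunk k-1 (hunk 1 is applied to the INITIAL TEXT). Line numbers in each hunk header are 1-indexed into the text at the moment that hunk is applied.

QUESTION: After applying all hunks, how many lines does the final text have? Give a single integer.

Answer: 14

Derivation:
Hunk 1: at line 9 remove [wdj] add [xuwni,nrmhj] -> 15 lines: sxljv anzxj rxgyg tbrir icexk pfh parn dlxam ncgvm xuwni nrmhj nqjyj zma mpdm ppfug
Hunk 2: at line 1 remove [anzxj,rxgyg,tbrir] add [ujove,fvcs] -> 14 lines: sxljv ujove fvcs icexk pfh parn dlxam ncgvm xuwni nrmhj nqjyj zma mpdm ppfug
Hunk 3: at line 2 remove [icexk,pfh,parn] add [xlosi] -> 12 lines: sxljv ujove fvcs xlosi dlxam ncgvm xuwni nrmhj nqjyj zma mpdm ppfug
Hunk 4: at line 3 remove [dlxam] add [gnu,jkoo,nfbv] -> 14 lines: sxljv ujove fvcs xlosi gnu jkoo nfbv ncgvm xuwni nrmhj nqjyj zma mpdm ppfug
Hunk 5: at line 1 remove [fvcs,xlosi] add [bgav,kuvy] -> 14 lines: sxljv ujove bgav kuvy gnu jkoo nfbv ncgvm xuwni nrmhj nqjyj zma mpdm ppfug
Hunk 6: at line 5 remove [jkoo,nfbv,ncgvm] add [fhks,hbxui,vndtm] -> 14 lines: sxljv ujove bgav kuvy gnu fhks hbxui vndtm xuwni nrmhj nqjyj zma mpdm ppfug
Final line count: 14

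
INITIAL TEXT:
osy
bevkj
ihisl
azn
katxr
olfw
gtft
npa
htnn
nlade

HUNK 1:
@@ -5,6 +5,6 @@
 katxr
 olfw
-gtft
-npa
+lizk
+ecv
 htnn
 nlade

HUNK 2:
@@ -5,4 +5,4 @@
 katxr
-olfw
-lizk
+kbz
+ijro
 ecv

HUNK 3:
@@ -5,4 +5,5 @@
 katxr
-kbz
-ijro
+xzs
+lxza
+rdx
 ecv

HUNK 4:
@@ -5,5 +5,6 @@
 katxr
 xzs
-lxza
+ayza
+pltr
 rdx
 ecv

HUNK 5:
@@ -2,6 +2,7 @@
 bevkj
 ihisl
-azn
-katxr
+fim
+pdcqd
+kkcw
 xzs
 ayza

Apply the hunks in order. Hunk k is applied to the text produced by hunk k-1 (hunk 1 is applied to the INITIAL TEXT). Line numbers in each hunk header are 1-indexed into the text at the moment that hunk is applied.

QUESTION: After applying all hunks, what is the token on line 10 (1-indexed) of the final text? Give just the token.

Hunk 1: at line 5 remove [gtft,npa] add [lizk,ecv] -> 10 lines: osy bevkj ihisl azn katxr olfw lizk ecv htnn nlade
Hunk 2: at line 5 remove [olfw,lizk] add [kbz,ijro] -> 10 lines: osy bevkj ihisl azn katxr kbz ijro ecv htnn nlade
Hunk 3: at line 5 remove [kbz,ijro] add [xzs,lxza,rdx] -> 11 lines: osy bevkj ihisl azn katxr xzs lxza rdx ecv htnn nlade
Hunk 4: at line 5 remove [lxza] add [ayza,pltr] -> 12 lines: osy bevkj ihisl azn katxr xzs ayza pltr rdx ecv htnn nlade
Hunk 5: at line 2 remove [azn,katxr] add [fim,pdcqd,kkcw] -> 13 lines: osy bevkj ihisl fim pdcqd kkcw xzs ayza pltr rdx ecv htnn nlade
Final line 10: rdx

Answer: rdx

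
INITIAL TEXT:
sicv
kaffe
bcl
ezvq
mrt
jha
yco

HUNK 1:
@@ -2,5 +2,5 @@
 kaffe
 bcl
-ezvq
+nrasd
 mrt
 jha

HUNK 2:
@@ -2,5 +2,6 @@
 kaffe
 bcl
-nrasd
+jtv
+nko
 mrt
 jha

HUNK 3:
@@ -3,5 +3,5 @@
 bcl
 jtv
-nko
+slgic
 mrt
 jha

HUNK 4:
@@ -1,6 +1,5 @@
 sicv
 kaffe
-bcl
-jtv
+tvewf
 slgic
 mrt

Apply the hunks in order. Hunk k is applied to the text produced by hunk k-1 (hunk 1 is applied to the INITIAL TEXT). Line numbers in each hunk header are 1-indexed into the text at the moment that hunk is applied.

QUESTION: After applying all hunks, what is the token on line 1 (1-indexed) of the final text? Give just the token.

Answer: sicv

Derivation:
Hunk 1: at line 2 remove [ezvq] add [nrasd] -> 7 lines: sicv kaffe bcl nrasd mrt jha yco
Hunk 2: at line 2 remove [nrasd] add [jtv,nko] -> 8 lines: sicv kaffe bcl jtv nko mrt jha yco
Hunk 3: at line 3 remove [nko] add [slgic] -> 8 lines: sicv kaffe bcl jtv slgic mrt jha yco
Hunk 4: at line 1 remove [bcl,jtv] add [tvewf] -> 7 lines: sicv kaffe tvewf slgic mrt jha yco
Final line 1: sicv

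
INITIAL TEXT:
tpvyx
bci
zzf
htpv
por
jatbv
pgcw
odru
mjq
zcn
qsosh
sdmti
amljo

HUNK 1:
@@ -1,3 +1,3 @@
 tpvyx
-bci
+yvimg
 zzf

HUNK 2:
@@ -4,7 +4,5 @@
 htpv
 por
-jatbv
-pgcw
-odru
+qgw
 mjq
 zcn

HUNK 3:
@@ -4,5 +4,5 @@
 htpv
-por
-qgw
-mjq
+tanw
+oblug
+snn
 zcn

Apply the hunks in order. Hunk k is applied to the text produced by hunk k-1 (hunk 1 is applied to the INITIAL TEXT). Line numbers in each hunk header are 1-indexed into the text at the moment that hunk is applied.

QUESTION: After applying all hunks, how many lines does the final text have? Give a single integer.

Hunk 1: at line 1 remove [bci] add [yvimg] -> 13 lines: tpvyx yvimg zzf htpv por jatbv pgcw odru mjq zcn qsosh sdmti amljo
Hunk 2: at line 4 remove [jatbv,pgcw,odru] add [qgw] -> 11 lines: tpvyx yvimg zzf htpv por qgw mjq zcn qsosh sdmti amljo
Hunk 3: at line 4 remove [por,qgw,mjq] add [tanw,oblug,snn] -> 11 lines: tpvyx yvimg zzf htpv tanw oblug snn zcn qsosh sdmti amljo
Final line count: 11

Answer: 11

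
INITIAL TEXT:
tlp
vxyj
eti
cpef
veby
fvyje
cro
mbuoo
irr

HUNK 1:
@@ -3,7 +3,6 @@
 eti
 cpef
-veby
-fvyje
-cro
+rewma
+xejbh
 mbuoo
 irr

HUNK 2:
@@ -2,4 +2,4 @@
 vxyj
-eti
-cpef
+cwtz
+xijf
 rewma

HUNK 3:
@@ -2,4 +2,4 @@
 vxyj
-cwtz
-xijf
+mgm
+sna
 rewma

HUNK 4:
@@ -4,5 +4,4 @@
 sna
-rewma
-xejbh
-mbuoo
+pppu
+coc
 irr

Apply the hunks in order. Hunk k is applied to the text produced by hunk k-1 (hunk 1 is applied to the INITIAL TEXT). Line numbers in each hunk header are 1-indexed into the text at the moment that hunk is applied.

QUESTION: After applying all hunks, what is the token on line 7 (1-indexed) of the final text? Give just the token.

Hunk 1: at line 3 remove [veby,fvyje,cro] add [rewma,xejbh] -> 8 lines: tlp vxyj eti cpef rewma xejbh mbuoo irr
Hunk 2: at line 2 remove [eti,cpef] add [cwtz,xijf] -> 8 lines: tlp vxyj cwtz xijf rewma xejbh mbuoo irr
Hunk 3: at line 2 remove [cwtz,xijf] add [mgm,sna] -> 8 lines: tlp vxyj mgm sna rewma xejbh mbuoo irr
Hunk 4: at line 4 remove [rewma,xejbh,mbuoo] add [pppu,coc] -> 7 lines: tlp vxyj mgm sna pppu coc irr
Final line 7: irr

Answer: irr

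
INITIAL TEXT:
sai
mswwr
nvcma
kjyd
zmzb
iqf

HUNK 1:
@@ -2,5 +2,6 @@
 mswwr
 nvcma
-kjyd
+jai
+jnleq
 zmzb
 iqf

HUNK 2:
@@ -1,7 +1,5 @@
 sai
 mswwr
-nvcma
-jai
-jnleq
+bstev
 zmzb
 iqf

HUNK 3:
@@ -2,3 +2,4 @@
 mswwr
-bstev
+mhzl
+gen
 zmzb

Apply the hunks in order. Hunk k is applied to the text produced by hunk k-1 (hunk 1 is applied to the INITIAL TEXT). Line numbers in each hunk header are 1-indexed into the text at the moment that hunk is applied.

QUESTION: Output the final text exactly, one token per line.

Answer: sai
mswwr
mhzl
gen
zmzb
iqf

Derivation:
Hunk 1: at line 2 remove [kjyd] add [jai,jnleq] -> 7 lines: sai mswwr nvcma jai jnleq zmzb iqf
Hunk 2: at line 1 remove [nvcma,jai,jnleq] add [bstev] -> 5 lines: sai mswwr bstev zmzb iqf
Hunk 3: at line 2 remove [bstev] add [mhzl,gen] -> 6 lines: sai mswwr mhzl gen zmzb iqf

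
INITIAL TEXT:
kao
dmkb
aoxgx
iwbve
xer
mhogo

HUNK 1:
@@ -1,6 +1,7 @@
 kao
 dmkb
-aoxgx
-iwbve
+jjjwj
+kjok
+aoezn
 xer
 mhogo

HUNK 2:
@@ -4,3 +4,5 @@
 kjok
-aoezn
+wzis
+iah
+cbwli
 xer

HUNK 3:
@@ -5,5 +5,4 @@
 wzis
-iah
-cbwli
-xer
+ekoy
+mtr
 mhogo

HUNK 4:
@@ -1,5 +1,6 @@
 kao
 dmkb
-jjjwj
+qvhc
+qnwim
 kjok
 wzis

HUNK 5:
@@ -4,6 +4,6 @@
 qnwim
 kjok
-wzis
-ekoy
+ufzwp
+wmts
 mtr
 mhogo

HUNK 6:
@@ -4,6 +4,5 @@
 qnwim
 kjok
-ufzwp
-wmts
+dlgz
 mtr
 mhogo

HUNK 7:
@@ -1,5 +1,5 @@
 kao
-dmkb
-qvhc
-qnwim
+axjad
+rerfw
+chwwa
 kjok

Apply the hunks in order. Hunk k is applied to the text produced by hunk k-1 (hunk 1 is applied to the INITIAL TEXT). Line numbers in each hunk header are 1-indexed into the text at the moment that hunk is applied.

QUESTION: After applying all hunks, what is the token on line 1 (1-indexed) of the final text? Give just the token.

Hunk 1: at line 1 remove [aoxgx,iwbve] add [jjjwj,kjok,aoezn] -> 7 lines: kao dmkb jjjwj kjok aoezn xer mhogo
Hunk 2: at line 4 remove [aoezn] add [wzis,iah,cbwli] -> 9 lines: kao dmkb jjjwj kjok wzis iah cbwli xer mhogo
Hunk 3: at line 5 remove [iah,cbwli,xer] add [ekoy,mtr] -> 8 lines: kao dmkb jjjwj kjok wzis ekoy mtr mhogo
Hunk 4: at line 1 remove [jjjwj] add [qvhc,qnwim] -> 9 lines: kao dmkb qvhc qnwim kjok wzis ekoy mtr mhogo
Hunk 5: at line 4 remove [wzis,ekoy] add [ufzwp,wmts] -> 9 lines: kao dmkb qvhc qnwim kjok ufzwp wmts mtr mhogo
Hunk 6: at line 4 remove [ufzwp,wmts] add [dlgz] -> 8 lines: kao dmkb qvhc qnwim kjok dlgz mtr mhogo
Hunk 7: at line 1 remove [dmkb,qvhc,qnwim] add [axjad,rerfw,chwwa] -> 8 lines: kao axjad rerfw chwwa kjok dlgz mtr mhogo
Final line 1: kao

Answer: kao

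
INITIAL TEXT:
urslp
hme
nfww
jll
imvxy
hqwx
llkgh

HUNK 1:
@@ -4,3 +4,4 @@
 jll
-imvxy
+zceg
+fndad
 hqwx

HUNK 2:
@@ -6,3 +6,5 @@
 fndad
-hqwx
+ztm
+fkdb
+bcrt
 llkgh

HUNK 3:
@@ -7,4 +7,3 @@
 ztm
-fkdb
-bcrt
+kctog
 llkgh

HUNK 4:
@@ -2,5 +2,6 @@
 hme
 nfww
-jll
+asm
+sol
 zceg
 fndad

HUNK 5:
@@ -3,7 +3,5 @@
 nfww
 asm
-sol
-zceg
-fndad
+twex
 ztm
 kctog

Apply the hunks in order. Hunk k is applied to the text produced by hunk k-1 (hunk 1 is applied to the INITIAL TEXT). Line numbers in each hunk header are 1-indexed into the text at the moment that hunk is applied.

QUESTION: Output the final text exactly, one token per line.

Hunk 1: at line 4 remove [imvxy] add [zceg,fndad] -> 8 lines: urslp hme nfww jll zceg fndad hqwx llkgh
Hunk 2: at line 6 remove [hqwx] add [ztm,fkdb,bcrt] -> 10 lines: urslp hme nfww jll zceg fndad ztm fkdb bcrt llkgh
Hunk 3: at line 7 remove [fkdb,bcrt] add [kctog] -> 9 lines: urslp hme nfww jll zceg fndad ztm kctog llkgh
Hunk 4: at line 2 remove [jll] add [asm,sol] -> 10 lines: urslp hme nfww asm sol zceg fndad ztm kctog llkgh
Hunk 5: at line 3 remove [sol,zceg,fndad] add [twex] -> 8 lines: urslp hme nfww asm twex ztm kctog llkgh

Answer: urslp
hme
nfww
asm
twex
ztm
kctog
llkgh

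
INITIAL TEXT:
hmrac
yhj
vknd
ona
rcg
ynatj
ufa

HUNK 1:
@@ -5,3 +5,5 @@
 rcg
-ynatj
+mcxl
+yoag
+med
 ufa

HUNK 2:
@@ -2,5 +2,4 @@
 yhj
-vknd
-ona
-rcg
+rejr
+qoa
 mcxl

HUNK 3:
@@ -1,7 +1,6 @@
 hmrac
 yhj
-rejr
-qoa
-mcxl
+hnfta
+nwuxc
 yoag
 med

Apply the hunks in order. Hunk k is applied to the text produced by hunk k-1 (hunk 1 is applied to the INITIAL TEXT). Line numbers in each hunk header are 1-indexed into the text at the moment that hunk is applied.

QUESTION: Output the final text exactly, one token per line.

Hunk 1: at line 5 remove [ynatj] add [mcxl,yoag,med] -> 9 lines: hmrac yhj vknd ona rcg mcxl yoag med ufa
Hunk 2: at line 2 remove [vknd,ona,rcg] add [rejr,qoa] -> 8 lines: hmrac yhj rejr qoa mcxl yoag med ufa
Hunk 3: at line 1 remove [rejr,qoa,mcxl] add [hnfta,nwuxc] -> 7 lines: hmrac yhj hnfta nwuxc yoag med ufa

Answer: hmrac
yhj
hnfta
nwuxc
yoag
med
ufa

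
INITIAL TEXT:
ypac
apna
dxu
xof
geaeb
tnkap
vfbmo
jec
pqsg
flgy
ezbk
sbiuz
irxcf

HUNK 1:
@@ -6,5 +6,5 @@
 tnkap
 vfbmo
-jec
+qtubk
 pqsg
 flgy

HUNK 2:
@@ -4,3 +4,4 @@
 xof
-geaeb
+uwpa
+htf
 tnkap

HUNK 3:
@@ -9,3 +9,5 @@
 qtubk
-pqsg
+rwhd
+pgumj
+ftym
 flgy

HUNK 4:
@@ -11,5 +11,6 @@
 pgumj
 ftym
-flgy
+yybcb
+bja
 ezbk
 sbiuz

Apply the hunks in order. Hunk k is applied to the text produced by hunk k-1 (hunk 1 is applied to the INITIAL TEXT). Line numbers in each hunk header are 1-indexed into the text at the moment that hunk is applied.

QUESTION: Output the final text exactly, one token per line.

Answer: ypac
apna
dxu
xof
uwpa
htf
tnkap
vfbmo
qtubk
rwhd
pgumj
ftym
yybcb
bja
ezbk
sbiuz
irxcf

Derivation:
Hunk 1: at line 6 remove [jec] add [qtubk] -> 13 lines: ypac apna dxu xof geaeb tnkap vfbmo qtubk pqsg flgy ezbk sbiuz irxcf
Hunk 2: at line 4 remove [geaeb] add [uwpa,htf] -> 14 lines: ypac apna dxu xof uwpa htf tnkap vfbmo qtubk pqsg flgy ezbk sbiuz irxcf
Hunk 3: at line 9 remove [pqsg] add [rwhd,pgumj,ftym] -> 16 lines: ypac apna dxu xof uwpa htf tnkap vfbmo qtubk rwhd pgumj ftym flgy ezbk sbiuz irxcf
Hunk 4: at line 11 remove [flgy] add [yybcb,bja] -> 17 lines: ypac apna dxu xof uwpa htf tnkap vfbmo qtubk rwhd pgumj ftym yybcb bja ezbk sbiuz irxcf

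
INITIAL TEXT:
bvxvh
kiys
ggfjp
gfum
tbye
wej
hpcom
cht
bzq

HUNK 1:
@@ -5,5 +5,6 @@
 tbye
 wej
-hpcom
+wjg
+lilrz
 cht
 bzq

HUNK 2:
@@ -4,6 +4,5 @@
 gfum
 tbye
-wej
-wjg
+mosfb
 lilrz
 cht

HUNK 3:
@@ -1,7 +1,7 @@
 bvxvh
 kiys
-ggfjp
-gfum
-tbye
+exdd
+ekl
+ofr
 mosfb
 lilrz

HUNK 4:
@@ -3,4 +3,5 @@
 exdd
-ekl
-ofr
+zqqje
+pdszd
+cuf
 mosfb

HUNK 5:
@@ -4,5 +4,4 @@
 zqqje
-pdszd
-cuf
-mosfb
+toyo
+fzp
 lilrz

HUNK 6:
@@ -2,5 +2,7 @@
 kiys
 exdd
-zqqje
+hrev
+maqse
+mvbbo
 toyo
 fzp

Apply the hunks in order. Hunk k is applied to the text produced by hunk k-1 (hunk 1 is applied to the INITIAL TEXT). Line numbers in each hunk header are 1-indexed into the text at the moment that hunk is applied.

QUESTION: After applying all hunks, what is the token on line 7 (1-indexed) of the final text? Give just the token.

Hunk 1: at line 5 remove [hpcom] add [wjg,lilrz] -> 10 lines: bvxvh kiys ggfjp gfum tbye wej wjg lilrz cht bzq
Hunk 2: at line 4 remove [wej,wjg] add [mosfb] -> 9 lines: bvxvh kiys ggfjp gfum tbye mosfb lilrz cht bzq
Hunk 3: at line 1 remove [ggfjp,gfum,tbye] add [exdd,ekl,ofr] -> 9 lines: bvxvh kiys exdd ekl ofr mosfb lilrz cht bzq
Hunk 4: at line 3 remove [ekl,ofr] add [zqqje,pdszd,cuf] -> 10 lines: bvxvh kiys exdd zqqje pdszd cuf mosfb lilrz cht bzq
Hunk 5: at line 4 remove [pdszd,cuf,mosfb] add [toyo,fzp] -> 9 lines: bvxvh kiys exdd zqqje toyo fzp lilrz cht bzq
Hunk 6: at line 2 remove [zqqje] add [hrev,maqse,mvbbo] -> 11 lines: bvxvh kiys exdd hrev maqse mvbbo toyo fzp lilrz cht bzq
Final line 7: toyo

Answer: toyo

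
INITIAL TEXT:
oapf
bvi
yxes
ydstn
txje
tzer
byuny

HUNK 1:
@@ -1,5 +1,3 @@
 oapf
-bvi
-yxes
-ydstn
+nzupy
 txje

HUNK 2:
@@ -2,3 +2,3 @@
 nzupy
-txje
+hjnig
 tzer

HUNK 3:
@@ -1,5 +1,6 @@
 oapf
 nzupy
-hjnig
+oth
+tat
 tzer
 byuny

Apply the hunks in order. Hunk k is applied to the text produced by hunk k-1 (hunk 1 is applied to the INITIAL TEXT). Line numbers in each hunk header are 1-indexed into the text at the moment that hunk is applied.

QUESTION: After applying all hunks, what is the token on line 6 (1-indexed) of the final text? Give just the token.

Hunk 1: at line 1 remove [bvi,yxes,ydstn] add [nzupy] -> 5 lines: oapf nzupy txje tzer byuny
Hunk 2: at line 2 remove [txje] add [hjnig] -> 5 lines: oapf nzupy hjnig tzer byuny
Hunk 3: at line 1 remove [hjnig] add [oth,tat] -> 6 lines: oapf nzupy oth tat tzer byuny
Final line 6: byuny

Answer: byuny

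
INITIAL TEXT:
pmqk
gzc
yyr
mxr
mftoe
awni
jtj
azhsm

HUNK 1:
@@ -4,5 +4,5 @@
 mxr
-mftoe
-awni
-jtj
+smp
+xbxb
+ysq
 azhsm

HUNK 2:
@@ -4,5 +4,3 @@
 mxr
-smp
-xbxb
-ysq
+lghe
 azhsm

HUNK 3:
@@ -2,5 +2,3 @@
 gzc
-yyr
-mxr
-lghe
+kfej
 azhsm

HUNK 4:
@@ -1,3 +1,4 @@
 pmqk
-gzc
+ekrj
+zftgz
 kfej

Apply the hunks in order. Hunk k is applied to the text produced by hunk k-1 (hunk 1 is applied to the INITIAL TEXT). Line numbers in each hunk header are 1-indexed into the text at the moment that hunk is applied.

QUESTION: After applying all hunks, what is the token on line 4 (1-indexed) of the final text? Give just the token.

Answer: kfej

Derivation:
Hunk 1: at line 4 remove [mftoe,awni,jtj] add [smp,xbxb,ysq] -> 8 lines: pmqk gzc yyr mxr smp xbxb ysq azhsm
Hunk 2: at line 4 remove [smp,xbxb,ysq] add [lghe] -> 6 lines: pmqk gzc yyr mxr lghe azhsm
Hunk 3: at line 2 remove [yyr,mxr,lghe] add [kfej] -> 4 lines: pmqk gzc kfej azhsm
Hunk 4: at line 1 remove [gzc] add [ekrj,zftgz] -> 5 lines: pmqk ekrj zftgz kfej azhsm
Final line 4: kfej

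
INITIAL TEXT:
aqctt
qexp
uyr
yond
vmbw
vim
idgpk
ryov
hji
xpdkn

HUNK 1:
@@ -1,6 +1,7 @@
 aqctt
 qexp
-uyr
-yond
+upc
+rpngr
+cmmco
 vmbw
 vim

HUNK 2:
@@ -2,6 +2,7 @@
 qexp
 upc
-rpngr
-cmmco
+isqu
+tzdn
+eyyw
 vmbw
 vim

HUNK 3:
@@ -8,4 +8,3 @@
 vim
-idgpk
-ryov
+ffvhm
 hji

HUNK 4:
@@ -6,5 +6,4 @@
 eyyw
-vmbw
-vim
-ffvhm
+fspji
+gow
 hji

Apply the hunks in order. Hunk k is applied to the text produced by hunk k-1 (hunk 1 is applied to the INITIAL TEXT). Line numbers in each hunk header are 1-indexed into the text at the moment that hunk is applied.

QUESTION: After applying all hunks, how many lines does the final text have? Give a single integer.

Hunk 1: at line 1 remove [uyr,yond] add [upc,rpngr,cmmco] -> 11 lines: aqctt qexp upc rpngr cmmco vmbw vim idgpk ryov hji xpdkn
Hunk 2: at line 2 remove [rpngr,cmmco] add [isqu,tzdn,eyyw] -> 12 lines: aqctt qexp upc isqu tzdn eyyw vmbw vim idgpk ryov hji xpdkn
Hunk 3: at line 8 remove [idgpk,ryov] add [ffvhm] -> 11 lines: aqctt qexp upc isqu tzdn eyyw vmbw vim ffvhm hji xpdkn
Hunk 4: at line 6 remove [vmbw,vim,ffvhm] add [fspji,gow] -> 10 lines: aqctt qexp upc isqu tzdn eyyw fspji gow hji xpdkn
Final line count: 10

Answer: 10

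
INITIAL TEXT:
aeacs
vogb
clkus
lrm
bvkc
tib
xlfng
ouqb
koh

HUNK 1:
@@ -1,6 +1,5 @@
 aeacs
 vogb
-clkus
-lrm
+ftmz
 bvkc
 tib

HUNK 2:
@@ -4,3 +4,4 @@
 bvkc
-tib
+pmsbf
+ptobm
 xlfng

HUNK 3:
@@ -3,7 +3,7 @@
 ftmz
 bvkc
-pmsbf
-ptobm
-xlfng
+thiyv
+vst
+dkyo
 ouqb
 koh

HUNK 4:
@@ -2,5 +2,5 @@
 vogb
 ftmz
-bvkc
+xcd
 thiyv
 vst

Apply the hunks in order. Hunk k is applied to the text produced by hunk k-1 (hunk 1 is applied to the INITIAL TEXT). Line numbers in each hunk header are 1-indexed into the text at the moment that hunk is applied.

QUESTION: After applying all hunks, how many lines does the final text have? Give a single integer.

Answer: 9

Derivation:
Hunk 1: at line 1 remove [clkus,lrm] add [ftmz] -> 8 lines: aeacs vogb ftmz bvkc tib xlfng ouqb koh
Hunk 2: at line 4 remove [tib] add [pmsbf,ptobm] -> 9 lines: aeacs vogb ftmz bvkc pmsbf ptobm xlfng ouqb koh
Hunk 3: at line 3 remove [pmsbf,ptobm,xlfng] add [thiyv,vst,dkyo] -> 9 lines: aeacs vogb ftmz bvkc thiyv vst dkyo ouqb koh
Hunk 4: at line 2 remove [bvkc] add [xcd] -> 9 lines: aeacs vogb ftmz xcd thiyv vst dkyo ouqb koh
Final line count: 9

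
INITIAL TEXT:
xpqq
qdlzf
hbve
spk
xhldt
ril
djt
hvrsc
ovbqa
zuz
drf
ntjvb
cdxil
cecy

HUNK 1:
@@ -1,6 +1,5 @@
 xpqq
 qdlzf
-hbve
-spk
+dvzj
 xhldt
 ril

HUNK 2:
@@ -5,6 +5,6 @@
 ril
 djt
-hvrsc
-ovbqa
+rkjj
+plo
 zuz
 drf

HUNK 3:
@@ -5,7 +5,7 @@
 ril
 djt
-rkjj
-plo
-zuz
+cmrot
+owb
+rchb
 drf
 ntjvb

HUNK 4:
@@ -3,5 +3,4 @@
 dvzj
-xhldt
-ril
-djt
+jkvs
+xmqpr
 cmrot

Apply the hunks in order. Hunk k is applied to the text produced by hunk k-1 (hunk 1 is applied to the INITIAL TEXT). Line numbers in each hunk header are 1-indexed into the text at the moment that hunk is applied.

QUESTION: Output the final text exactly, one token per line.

Hunk 1: at line 1 remove [hbve,spk] add [dvzj] -> 13 lines: xpqq qdlzf dvzj xhldt ril djt hvrsc ovbqa zuz drf ntjvb cdxil cecy
Hunk 2: at line 5 remove [hvrsc,ovbqa] add [rkjj,plo] -> 13 lines: xpqq qdlzf dvzj xhldt ril djt rkjj plo zuz drf ntjvb cdxil cecy
Hunk 3: at line 5 remove [rkjj,plo,zuz] add [cmrot,owb,rchb] -> 13 lines: xpqq qdlzf dvzj xhldt ril djt cmrot owb rchb drf ntjvb cdxil cecy
Hunk 4: at line 3 remove [xhldt,ril,djt] add [jkvs,xmqpr] -> 12 lines: xpqq qdlzf dvzj jkvs xmqpr cmrot owb rchb drf ntjvb cdxil cecy

Answer: xpqq
qdlzf
dvzj
jkvs
xmqpr
cmrot
owb
rchb
drf
ntjvb
cdxil
cecy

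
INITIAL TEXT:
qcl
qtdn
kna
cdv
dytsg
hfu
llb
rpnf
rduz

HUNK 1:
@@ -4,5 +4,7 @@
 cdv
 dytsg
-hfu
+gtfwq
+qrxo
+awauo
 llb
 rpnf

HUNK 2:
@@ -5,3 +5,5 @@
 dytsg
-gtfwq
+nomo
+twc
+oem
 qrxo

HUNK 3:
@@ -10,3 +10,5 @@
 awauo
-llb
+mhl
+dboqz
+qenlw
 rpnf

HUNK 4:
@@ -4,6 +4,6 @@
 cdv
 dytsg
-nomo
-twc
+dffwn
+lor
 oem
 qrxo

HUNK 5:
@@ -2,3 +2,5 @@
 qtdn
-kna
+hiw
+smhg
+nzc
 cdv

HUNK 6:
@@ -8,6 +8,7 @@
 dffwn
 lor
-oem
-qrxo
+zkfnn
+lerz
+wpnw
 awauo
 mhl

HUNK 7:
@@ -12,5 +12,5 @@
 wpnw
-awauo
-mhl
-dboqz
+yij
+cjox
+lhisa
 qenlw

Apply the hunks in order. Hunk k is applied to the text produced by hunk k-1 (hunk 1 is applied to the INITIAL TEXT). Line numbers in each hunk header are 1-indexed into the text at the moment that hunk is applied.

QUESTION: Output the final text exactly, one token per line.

Answer: qcl
qtdn
hiw
smhg
nzc
cdv
dytsg
dffwn
lor
zkfnn
lerz
wpnw
yij
cjox
lhisa
qenlw
rpnf
rduz

Derivation:
Hunk 1: at line 4 remove [hfu] add [gtfwq,qrxo,awauo] -> 11 lines: qcl qtdn kna cdv dytsg gtfwq qrxo awauo llb rpnf rduz
Hunk 2: at line 5 remove [gtfwq] add [nomo,twc,oem] -> 13 lines: qcl qtdn kna cdv dytsg nomo twc oem qrxo awauo llb rpnf rduz
Hunk 3: at line 10 remove [llb] add [mhl,dboqz,qenlw] -> 15 lines: qcl qtdn kna cdv dytsg nomo twc oem qrxo awauo mhl dboqz qenlw rpnf rduz
Hunk 4: at line 4 remove [nomo,twc] add [dffwn,lor] -> 15 lines: qcl qtdn kna cdv dytsg dffwn lor oem qrxo awauo mhl dboqz qenlw rpnf rduz
Hunk 5: at line 2 remove [kna] add [hiw,smhg,nzc] -> 17 lines: qcl qtdn hiw smhg nzc cdv dytsg dffwn lor oem qrxo awauo mhl dboqz qenlw rpnf rduz
Hunk 6: at line 8 remove [oem,qrxo] add [zkfnn,lerz,wpnw] -> 18 lines: qcl qtdn hiw smhg nzc cdv dytsg dffwn lor zkfnn lerz wpnw awauo mhl dboqz qenlw rpnf rduz
Hunk 7: at line 12 remove [awauo,mhl,dboqz] add [yij,cjox,lhisa] -> 18 lines: qcl qtdn hiw smhg nzc cdv dytsg dffwn lor zkfnn lerz wpnw yij cjox lhisa qenlw rpnf rduz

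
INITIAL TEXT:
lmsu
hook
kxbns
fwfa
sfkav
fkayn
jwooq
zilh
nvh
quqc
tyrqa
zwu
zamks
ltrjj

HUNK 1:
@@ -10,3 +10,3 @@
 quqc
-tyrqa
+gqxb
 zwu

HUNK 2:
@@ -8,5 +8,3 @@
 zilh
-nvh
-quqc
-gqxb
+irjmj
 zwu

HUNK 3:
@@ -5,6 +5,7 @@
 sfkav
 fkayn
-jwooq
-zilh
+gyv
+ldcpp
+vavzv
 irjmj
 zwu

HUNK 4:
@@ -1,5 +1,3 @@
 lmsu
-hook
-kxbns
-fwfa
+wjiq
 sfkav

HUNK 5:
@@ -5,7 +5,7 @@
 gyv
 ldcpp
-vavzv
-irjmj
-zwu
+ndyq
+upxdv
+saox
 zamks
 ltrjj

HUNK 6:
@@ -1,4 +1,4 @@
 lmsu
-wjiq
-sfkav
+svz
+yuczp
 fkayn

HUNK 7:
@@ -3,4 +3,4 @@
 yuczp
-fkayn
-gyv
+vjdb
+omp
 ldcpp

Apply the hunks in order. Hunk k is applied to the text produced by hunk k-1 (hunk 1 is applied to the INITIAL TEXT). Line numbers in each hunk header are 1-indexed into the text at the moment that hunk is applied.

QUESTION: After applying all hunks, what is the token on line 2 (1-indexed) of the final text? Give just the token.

Hunk 1: at line 10 remove [tyrqa] add [gqxb] -> 14 lines: lmsu hook kxbns fwfa sfkav fkayn jwooq zilh nvh quqc gqxb zwu zamks ltrjj
Hunk 2: at line 8 remove [nvh,quqc,gqxb] add [irjmj] -> 12 lines: lmsu hook kxbns fwfa sfkav fkayn jwooq zilh irjmj zwu zamks ltrjj
Hunk 3: at line 5 remove [jwooq,zilh] add [gyv,ldcpp,vavzv] -> 13 lines: lmsu hook kxbns fwfa sfkav fkayn gyv ldcpp vavzv irjmj zwu zamks ltrjj
Hunk 4: at line 1 remove [hook,kxbns,fwfa] add [wjiq] -> 11 lines: lmsu wjiq sfkav fkayn gyv ldcpp vavzv irjmj zwu zamks ltrjj
Hunk 5: at line 5 remove [vavzv,irjmj,zwu] add [ndyq,upxdv,saox] -> 11 lines: lmsu wjiq sfkav fkayn gyv ldcpp ndyq upxdv saox zamks ltrjj
Hunk 6: at line 1 remove [wjiq,sfkav] add [svz,yuczp] -> 11 lines: lmsu svz yuczp fkayn gyv ldcpp ndyq upxdv saox zamks ltrjj
Hunk 7: at line 3 remove [fkayn,gyv] add [vjdb,omp] -> 11 lines: lmsu svz yuczp vjdb omp ldcpp ndyq upxdv saox zamks ltrjj
Final line 2: svz

Answer: svz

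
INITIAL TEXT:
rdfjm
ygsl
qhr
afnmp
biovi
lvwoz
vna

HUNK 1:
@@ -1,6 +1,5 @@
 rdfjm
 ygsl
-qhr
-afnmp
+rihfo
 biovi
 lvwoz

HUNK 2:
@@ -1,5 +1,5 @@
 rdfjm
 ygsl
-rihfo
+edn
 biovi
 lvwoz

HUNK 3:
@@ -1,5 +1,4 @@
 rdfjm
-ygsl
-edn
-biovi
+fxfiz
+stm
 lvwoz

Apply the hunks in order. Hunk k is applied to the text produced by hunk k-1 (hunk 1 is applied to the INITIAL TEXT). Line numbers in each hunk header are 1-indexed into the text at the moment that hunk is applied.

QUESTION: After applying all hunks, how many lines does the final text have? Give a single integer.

Answer: 5

Derivation:
Hunk 1: at line 1 remove [qhr,afnmp] add [rihfo] -> 6 lines: rdfjm ygsl rihfo biovi lvwoz vna
Hunk 2: at line 1 remove [rihfo] add [edn] -> 6 lines: rdfjm ygsl edn biovi lvwoz vna
Hunk 3: at line 1 remove [ygsl,edn,biovi] add [fxfiz,stm] -> 5 lines: rdfjm fxfiz stm lvwoz vna
Final line count: 5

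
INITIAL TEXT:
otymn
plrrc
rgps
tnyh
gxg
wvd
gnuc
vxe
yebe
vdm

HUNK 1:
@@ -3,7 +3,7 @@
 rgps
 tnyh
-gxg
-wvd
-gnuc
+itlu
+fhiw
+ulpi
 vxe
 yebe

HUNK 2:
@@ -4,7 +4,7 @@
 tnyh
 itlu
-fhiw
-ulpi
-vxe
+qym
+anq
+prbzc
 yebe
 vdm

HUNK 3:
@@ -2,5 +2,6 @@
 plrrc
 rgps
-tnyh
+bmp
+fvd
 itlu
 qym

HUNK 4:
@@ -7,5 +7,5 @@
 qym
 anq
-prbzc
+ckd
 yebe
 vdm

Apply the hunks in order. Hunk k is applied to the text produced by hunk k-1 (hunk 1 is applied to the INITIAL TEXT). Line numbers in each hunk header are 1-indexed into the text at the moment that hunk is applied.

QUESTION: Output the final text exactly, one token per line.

Hunk 1: at line 3 remove [gxg,wvd,gnuc] add [itlu,fhiw,ulpi] -> 10 lines: otymn plrrc rgps tnyh itlu fhiw ulpi vxe yebe vdm
Hunk 2: at line 4 remove [fhiw,ulpi,vxe] add [qym,anq,prbzc] -> 10 lines: otymn plrrc rgps tnyh itlu qym anq prbzc yebe vdm
Hunk 3: at line 2 remove [tnyh] add [bmp,fvd] -> 11 lines: otymn plrrc rgps bmp fvd itlu qym anq prbzc yebe vdm
Hunk 4: at line 7 remove [prbzc] add [ckd] -> 11 lines: otymn plrrc rgps bmp fvd itlu qym anq ckd yebe vdm

Answer: otymn
plrrc
rgps
bmp
fvd
itlu
qym
anq
ckd
yebe
vdm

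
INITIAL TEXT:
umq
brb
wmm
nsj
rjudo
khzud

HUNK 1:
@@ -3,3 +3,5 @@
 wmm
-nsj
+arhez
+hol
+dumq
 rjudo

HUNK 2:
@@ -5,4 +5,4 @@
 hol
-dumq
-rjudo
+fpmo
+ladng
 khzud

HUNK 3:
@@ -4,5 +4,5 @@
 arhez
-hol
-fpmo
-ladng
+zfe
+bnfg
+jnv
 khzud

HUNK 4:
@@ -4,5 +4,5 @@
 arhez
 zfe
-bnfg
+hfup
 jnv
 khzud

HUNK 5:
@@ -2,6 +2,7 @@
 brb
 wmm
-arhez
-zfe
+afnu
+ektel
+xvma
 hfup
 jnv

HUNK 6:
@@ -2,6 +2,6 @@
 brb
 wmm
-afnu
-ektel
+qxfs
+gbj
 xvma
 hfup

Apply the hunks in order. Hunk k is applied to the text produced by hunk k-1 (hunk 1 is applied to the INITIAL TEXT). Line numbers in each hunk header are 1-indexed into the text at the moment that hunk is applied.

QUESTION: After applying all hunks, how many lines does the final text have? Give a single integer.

Hunk 1: at line 3 remove [nsj] add [arhez,hol,dumq] -> 8 lines: umq brb wmm arhez hol dumq rjudo khzud
Hunk 2: at line 5 remove [dumq,rjudo] add [fpmo,ladng] -> 8 lines: umq brb wmm arhez hol fpmo ladng khzud
Hunk 3: at line 4 remove [hol,fpmo,ladng] add [zfe,bnfg,jnv] -> 8 lines: umq brb wmm arhez zfe bnfg jnv khzud
Hunk 4: at line 4 remove [bnfg] add [hfup] -> 8 lines: umq brb wmm arhez zfe hfup jnv khzud
Hunk 5: at line 2 remove [arhez,zfe] add [afnu,ektel,xvma] -> 9 lines: umq brb wmm afnu ektel xvma hfup jnv khzud
Hunk 6: at line 2 remove [afnu,ektel] add [qxfs,gbj] -> 9 lines: umq brb wmm qxfs gbj xvma hfup jnv khzud
Final line count: 9

Answer: 9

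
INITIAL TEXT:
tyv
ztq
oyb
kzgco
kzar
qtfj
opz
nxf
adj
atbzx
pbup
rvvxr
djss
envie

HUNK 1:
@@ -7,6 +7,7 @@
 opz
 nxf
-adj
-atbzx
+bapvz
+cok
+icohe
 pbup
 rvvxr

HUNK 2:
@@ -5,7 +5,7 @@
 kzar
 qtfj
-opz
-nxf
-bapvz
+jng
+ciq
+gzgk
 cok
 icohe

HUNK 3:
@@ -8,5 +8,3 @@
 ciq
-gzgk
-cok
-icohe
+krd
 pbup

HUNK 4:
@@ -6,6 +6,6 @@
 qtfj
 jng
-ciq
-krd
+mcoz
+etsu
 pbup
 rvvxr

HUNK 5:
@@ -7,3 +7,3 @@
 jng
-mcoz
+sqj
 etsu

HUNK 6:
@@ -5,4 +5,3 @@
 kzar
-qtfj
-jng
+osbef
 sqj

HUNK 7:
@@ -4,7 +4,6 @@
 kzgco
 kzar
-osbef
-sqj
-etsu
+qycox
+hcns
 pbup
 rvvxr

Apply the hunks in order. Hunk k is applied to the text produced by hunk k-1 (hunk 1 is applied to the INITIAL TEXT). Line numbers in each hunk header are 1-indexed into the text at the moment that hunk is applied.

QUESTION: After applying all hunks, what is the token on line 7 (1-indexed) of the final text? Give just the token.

Hunk 1: at line 7 remove [adj,atbzx] add [bapvz,cok,icohe] -> 15 lines: tyv ztq oyb kzgco kzar qtfj opz nxf bapvz cok icohe pbup rvvxr djss envie
Hunk 2: at line 5 remove [opz,nxf,bapvz] add [jng,ciq,gzgk] -> 15 lines: tyv ztq oyb kzgco kzar qtfj jng ciq gzgk cok icohe pbup rvvxr djss envie
Hunk 3: at line 8 remove [gzgk,cok,icohe] add [krd] -> 13 lines: tyv ztq oyb kzgco kzar qtfj jng ciq krd pbup rvvxr djss envie
Hunk 4: at line 6 remove [ciq,krd] add [mcoz,etsu] -> 13 lines: tyv ztq oyb kzgco kzar qtfj jng mcoz etsu pbup rvvxr djss envie
Hunk 5: at line 7 remove [mcoz] add [sqj] -> 13 lines: tyv ztq oyb kzgco kzar qtfj jng sqj etsu pbup rvvxr djss envie
Hunk 6: at line 5 remove [qtfj,jng] add [osbef] -> 12 lines: tyv ztq oyb kzgco kzar osbef sqj etsu pbup rvvxr djss envie
Hunk 7: at line 4 remove [osbef,sqj,etsu] add [qycox,hcns] -> 11 lines: tyv ztq oyb kzgco kzar qycox hcns pbup rvvxr djss envie
Final line 7: hcns

Answer: hcns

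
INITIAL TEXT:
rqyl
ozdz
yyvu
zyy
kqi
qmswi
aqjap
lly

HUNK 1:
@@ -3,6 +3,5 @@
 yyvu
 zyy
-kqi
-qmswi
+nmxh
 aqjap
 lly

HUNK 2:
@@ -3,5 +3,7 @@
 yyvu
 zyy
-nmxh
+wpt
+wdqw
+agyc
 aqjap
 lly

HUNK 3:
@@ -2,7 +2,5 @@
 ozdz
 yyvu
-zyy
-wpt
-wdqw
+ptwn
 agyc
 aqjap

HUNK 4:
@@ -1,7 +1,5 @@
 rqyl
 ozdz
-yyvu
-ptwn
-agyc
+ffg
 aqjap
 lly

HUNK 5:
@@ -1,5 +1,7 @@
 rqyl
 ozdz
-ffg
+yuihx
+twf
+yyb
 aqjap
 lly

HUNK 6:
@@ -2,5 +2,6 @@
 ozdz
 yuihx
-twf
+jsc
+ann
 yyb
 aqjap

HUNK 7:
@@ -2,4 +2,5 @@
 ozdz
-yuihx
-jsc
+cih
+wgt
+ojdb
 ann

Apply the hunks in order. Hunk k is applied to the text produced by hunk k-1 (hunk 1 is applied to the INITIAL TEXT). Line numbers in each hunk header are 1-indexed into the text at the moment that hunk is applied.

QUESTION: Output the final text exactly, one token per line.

Hunk 1: at line 3 remove [kqi,qmswi] add [nmxh] -> 7 lines: rqyl ozdz yyvu zyy nmxh aqjap lly
Hunk 2: at line 3 remove [nmxh] add [wpt,wdqw,agyc] -> 9 lines: rqyl ozdz yyvu zyy wpt wdqw agyc aqjap lly
Hunk 3: at line 2 remove [zyy,wpt,wdqw] add [ptwn] -> 7 lines: rqyl ozdz yyvu ptwn agyc aqjap lly
Hunk 4: at line 1 remove [yyvu,ptwn,agyc] add [ffg] -> 5 lines: rqyl ozdz ffg aqjap lly
Hunk 5: at line 1 remove [ffg] add [yuihx,twf,yyb] -> 7 lines: rqyl ozdz yuihx twf yyb aqjap lly
Hunk 6: at line 2 remove [twf] add [jsc,ann] -> 8 lines: rqyl ozdz yuihx jsc ann yyb aqjap lly
Hunk 7: at line 2 remove [yuihx,jsc] add [cih,wgt,ojdb] -> 9 lines: rqyl ozdz cih wgt ojdb ann yyb aqjap lly

Answer: rqyl
ozdz
cih
wgt
ojdb
ann
yyb
aqjap
lly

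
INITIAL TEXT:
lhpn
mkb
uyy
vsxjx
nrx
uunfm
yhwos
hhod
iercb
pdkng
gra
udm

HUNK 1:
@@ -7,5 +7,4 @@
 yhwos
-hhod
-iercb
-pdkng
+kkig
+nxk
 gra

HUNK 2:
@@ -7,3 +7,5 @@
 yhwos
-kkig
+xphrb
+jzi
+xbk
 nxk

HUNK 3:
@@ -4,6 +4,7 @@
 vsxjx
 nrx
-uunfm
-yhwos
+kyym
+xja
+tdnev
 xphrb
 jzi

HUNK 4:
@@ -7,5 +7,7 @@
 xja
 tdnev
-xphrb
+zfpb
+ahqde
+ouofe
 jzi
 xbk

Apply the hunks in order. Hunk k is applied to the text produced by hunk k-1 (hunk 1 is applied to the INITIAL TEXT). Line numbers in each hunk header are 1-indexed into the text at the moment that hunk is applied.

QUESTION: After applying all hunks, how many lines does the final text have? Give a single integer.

Answer: 16

Derivation:
Hunk 1: at line 7 remove [hhod,iercb,pdkng] add [kkig,nxk] -> 11 lines: lhpn mkb uyy vsxjx nrx uunfm yhwos kkig nxk gra udm
Hunk 2: at line 7 remove [kkig] add [xphrb,jzi,xbk] -> 13 lines: lhpn mkb uyy vsxjx nrx uunfm yhwos xphrb jzi xbk nxk gra udm
Hunk 3: at line 4 remove [uunfm,yhwos] add [kyym,xja,tdnev] -> 14 lines: lhpn mkb uyy vsxjx nrx kyym xja tdnev xphrb jzi xbk nxk gra udm
Hunk 4: at line 7 remove [xphrb] add [zfpb,ahqde,ouofe] -> 16 lines: lhpn mkb uyy vsxjx nrx kyym xja tdnev zfpb ahqde ouofe jzi xbk nxk gra udm
Final line count: 16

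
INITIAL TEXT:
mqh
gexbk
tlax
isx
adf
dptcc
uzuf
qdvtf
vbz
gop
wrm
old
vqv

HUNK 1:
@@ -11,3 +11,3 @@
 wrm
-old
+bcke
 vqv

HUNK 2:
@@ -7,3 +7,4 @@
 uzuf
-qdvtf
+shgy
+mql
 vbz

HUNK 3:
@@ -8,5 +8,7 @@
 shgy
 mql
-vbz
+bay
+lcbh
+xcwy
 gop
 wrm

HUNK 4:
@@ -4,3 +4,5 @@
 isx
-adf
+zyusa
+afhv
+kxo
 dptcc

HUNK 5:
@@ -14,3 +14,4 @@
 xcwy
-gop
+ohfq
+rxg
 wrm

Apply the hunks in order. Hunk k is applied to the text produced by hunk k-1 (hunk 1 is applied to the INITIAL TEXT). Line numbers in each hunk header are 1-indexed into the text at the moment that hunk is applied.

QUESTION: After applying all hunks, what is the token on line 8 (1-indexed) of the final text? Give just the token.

Hunk 1: at line 11 remove [old] add [bcke] -> 13 lines: mqh gexbk tlax isx adf dptcc uzuf qdvtf vbz gop wrm bcke vqv
Hunk 2: at line 7 remove [qdvtf] add [shgy,mql] -> 14 lines: mqh gexbk tlax isx adf dptcc uzuf shgy mql vbz gop wrm bcke vqv
Hunk 3: at line 8 remove [vbz] add [bay,lcbh,xcwy] -> 16 lines: mqh gexbk tlax isx adf dptcc uzuf shgy mql bay lcbh xcwy gop wrm bcke vqv
Hunk 4: at line 4 remove [adf] add [zyusa,afhv,kxo] -> 18 lines: mqh gexbk tlax isx zyusa afhv kxo dptcc uzuf shgy mql bay lcbh xcwy gop wrm bcke vqv
Hunk 5: at line 14 remove [gop] add [ohfq,rxg] -> 19 lines: mqh gexbk tlax isx zyusa afhv kxo dptcc uzuf shgy mql bay lcbh xcwy ohfq rxg wrm bcke vqv
Final line 8: dptcc

Answer: dptcc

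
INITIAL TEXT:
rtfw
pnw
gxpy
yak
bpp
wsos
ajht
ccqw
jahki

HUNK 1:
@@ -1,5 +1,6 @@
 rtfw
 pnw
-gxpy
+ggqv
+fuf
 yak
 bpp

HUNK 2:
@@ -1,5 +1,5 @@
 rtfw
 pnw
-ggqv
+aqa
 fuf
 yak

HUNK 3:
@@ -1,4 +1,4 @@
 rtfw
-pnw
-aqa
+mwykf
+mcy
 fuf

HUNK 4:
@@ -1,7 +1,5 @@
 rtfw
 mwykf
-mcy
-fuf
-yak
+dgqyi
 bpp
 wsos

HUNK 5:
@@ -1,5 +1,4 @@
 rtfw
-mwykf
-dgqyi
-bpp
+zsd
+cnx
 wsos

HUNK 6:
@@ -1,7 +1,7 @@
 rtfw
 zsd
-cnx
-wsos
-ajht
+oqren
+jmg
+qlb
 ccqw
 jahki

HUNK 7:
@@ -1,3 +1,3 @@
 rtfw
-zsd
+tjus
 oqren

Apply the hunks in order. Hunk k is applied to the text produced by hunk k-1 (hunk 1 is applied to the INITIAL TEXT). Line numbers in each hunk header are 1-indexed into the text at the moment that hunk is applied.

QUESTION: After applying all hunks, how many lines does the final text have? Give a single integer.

Answer: 7

Derivation:
Hunk 1: at line 1 remove [gxpy] add [ggqv,fuf] -> 10 lines: rtfw pnw ggqv fuf yak bpp wsos ajht ccqw jahki
Hunk 2: at line 1 remove [ggqv] add [aqa] -> 10 lines: rtfw pnw aqa fuf yak bpp wsos ajht ccqw jahki
Hunk 3: at line 1 remove [pnw,aqa] add [mwykf,mcy] -> 10 lines: rtfw mwykf mcy fuf yak bpp wsos ajht ccqw jahki
Hunk 4: at line 1 remove [mcy,fuf,yak] add [dgqyi] -> 8 lines: rtfw mwykf dgqyi bpp wsos ajht ccqw jahki
Hunk 5: at line 1 remove [mwykf,dgqyi,bpp] add [zsd,cnx] -> 7 lines: rtfw zsd cnx wsos ajht ccqw jahki
Hunk 6: at line 1 remove [cnx,wsos,ajht] add [oqren,jmg,qlb] -> 7 lines: rtfw zsd oqren jmg qlb ccqw jahki
Hunk 7: at line 1 remove [zsd] add [tjus] -> 7 lines: rtfw tjus oqren jmg qlb ccqw jahki
Final line count: 7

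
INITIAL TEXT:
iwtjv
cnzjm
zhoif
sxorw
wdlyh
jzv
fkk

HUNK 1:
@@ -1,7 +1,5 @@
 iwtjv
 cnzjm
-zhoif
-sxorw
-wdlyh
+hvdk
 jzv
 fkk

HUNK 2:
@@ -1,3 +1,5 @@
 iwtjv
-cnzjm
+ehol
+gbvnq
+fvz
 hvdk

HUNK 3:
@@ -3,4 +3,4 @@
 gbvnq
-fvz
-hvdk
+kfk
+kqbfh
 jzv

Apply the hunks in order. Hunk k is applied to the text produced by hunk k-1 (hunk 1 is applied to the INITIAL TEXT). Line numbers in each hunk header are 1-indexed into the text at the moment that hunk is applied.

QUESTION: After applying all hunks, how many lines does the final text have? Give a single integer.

Hunk 1: at line 1 remove [zhoif,sxorw,wdlyh] add [hvdk] -> 5 lines: iwtjv cnzjm hvdk jzv fkk
Hunk 2: at line 1 remove [cnzjm] add [ehol,gbvnq,fvz] -> 7 lines: iwtjv ehol gbvnq fvz hvdk jzv fkk
Hunk 3: at line 3 remove [fvz,hvdk] add [kfk,kqbfh] -> 7 lines: iwtjv ehol gbvnq kfk kqbfh jzv fkk
Final line count: 7

Answer: 7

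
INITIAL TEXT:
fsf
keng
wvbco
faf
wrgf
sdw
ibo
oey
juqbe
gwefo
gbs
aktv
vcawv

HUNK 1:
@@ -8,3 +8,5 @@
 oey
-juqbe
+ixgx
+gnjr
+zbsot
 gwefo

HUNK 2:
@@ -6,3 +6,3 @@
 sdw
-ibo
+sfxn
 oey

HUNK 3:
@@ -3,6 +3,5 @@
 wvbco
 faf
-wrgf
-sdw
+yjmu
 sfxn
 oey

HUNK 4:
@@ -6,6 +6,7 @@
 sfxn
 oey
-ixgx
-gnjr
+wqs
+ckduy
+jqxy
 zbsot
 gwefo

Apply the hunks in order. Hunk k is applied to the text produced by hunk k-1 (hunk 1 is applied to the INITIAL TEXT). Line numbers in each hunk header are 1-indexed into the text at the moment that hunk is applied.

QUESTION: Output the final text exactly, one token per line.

Hunk 1: at line 8 remove [juqbe] add [ixgx,gnjr,zbsot] -> 15 lines: fsf keng wvbco faf wrgf sdw ibo oey ixgx gnjr zbsot gwefo gbs aktv vcawv
Hunk 2: at line 6 remove [ibo] add [sfxn] -> 15 lines: fsf keng wvbco faf wrgf sdw sfxn oey ixgx gnjr zbsot gwefo gbs aktv vcawv
Hunk 3: at line 3 remove [wrgf,sdw] add [yjmu] -> 14 lines: fsf keng wvbco faf yjmu sfxn oey ixgx gnjr zbsot gwefo gbs aktv vcawv
Hunk 4: at line 6 remove [ixgx,gnjr] add [wqs,ckduy,jqxy] -> 15 lines: fsf keng wvbco faf yjmu sfxn oey wqs ckduy jqxy zbsot gwefo gbs aktv vcawv

Answer: fsf
keng
wvbco
faf
yjmu
sfxn
oey
wqs
ckduy
jqxy
zbsot
gwefo
gbs
aktv
vcawv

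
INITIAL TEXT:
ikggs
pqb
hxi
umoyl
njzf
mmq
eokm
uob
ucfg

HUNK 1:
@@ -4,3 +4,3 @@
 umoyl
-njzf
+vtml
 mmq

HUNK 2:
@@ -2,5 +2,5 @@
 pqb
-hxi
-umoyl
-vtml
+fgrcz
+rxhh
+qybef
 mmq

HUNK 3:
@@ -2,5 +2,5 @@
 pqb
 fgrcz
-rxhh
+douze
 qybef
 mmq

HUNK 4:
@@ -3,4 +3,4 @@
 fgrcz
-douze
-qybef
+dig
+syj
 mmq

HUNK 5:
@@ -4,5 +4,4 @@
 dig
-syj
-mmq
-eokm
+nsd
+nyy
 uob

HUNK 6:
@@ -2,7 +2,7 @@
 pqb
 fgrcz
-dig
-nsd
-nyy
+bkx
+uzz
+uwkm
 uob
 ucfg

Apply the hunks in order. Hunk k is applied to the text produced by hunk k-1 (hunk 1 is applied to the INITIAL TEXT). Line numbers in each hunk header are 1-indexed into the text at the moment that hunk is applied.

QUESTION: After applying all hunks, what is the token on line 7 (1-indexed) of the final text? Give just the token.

Answer: uob

Derivation:
Hunk 1: at line 4 remove [njzf] add [vtml] -> 9 lines: ikggs pqb hxi umoyl vtml mmq eokm uob ucfg
Hunk 2: at line 2 remove [hxi,umoyl,vtml] add [fgrcz,rxhh,qybef] -> 9 lines: ikggs pqb fgrcz rxhh qybef mmq eokm uob ucfg
Hunk 3: at line 2 remove [rxhh] add [douze] -> 9 lines: ikggs pqb fgrcz douze qybef mmq eokm uob ucfg
Hunk 4: at line 3 remove [douze,qybef] add [dig,syj] -> 9 lines: ikggs pqb fgrcz dig syj mmq eokm uob ucfg
Hunk 5: at line 4 remove [syj,mmq,eokm] add [nsd,nyy] -> 8 lines: ikggs pqb fgrcz dig nsd nyy uob ucfg
Hunk 6: at line 2 remove [dig,nsd,nyy] add [bkx,uzz,uwkm] -> 8 lines: ikggs pqb fgrcz bkx uzz uwkm uob ucfg
Final line 7: uob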